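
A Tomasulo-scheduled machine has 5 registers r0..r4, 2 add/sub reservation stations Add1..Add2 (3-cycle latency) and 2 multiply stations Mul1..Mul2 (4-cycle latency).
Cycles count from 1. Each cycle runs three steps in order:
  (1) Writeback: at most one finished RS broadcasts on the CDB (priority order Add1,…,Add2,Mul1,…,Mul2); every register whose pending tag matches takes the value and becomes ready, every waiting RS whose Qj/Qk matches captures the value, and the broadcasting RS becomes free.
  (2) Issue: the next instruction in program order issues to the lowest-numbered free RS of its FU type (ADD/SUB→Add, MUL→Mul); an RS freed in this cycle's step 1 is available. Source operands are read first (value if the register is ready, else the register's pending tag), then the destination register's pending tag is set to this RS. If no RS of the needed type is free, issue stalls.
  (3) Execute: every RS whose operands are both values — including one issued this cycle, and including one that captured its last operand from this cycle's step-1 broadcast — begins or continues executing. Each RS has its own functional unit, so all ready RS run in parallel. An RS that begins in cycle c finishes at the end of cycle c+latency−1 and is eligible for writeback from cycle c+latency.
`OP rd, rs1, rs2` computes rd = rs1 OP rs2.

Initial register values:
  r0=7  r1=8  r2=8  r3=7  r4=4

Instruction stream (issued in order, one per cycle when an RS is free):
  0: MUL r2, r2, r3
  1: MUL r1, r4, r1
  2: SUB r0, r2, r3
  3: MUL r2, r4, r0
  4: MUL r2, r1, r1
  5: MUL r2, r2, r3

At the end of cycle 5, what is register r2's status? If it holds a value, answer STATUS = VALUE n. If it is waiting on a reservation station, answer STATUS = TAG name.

c1: issue MUL r2<-Mul1 | r0:7,r1:8,r2:Mul1,r3:7,r4:4
c2: issue MUL r1<-Mul2 | r0:7,r1:Mul2,r2:Mul1,r3:7,r4:4
c3: issue SUB r0<-Add1 | r0:Add1,r1:Mul2,r2:Mul1,r3:7,r4:4
c4: stall | r0:Add1,r1:Mul2,r2:Mul1,r3:7,r4:4
c5: CDB Mul1=56; issue MUL r2<-Mul1 | r0:Add1,r1:Mul2,r2:Mul1,r3:7,r4:4

STATUS = TAG Mul1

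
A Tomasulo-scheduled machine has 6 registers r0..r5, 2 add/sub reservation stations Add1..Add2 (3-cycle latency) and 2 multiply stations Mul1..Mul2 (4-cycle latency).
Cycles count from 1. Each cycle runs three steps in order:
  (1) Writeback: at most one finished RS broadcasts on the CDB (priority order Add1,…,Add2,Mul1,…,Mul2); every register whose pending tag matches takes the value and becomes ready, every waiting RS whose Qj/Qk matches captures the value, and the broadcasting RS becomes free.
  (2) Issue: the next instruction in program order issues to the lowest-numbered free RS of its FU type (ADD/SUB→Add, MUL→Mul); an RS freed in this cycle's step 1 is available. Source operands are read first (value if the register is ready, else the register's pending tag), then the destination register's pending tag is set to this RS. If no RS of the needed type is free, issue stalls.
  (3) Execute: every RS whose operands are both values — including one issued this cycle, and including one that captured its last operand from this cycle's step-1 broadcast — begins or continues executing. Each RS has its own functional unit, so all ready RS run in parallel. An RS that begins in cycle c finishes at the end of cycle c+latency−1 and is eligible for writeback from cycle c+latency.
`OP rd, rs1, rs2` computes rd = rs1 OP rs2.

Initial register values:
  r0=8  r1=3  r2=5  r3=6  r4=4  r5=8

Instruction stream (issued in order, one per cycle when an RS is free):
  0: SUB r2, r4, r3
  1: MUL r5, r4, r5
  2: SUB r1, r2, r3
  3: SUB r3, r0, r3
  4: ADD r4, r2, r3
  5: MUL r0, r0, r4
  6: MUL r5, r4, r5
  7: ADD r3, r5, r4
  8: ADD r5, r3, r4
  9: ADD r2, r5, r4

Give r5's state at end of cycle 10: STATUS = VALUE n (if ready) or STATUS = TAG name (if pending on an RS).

c1: issue SUB r2<-Add1 | r0:8,r1:3,r2:Add1,r3:6,r4:4,r5:8
c2: issue MUL r5<-Mul1 | r0:8,r1:3,r2:Add1,r3:6,r4:4,r5:Mul1
c3: issue SUB r1<-Add2 | r0:8,r1:Add2,r2:Add1,r3:6,r4:4,r5:Mul1
c4: CDB Add1=-2; issue SUB r3<-Add1 | r0:8,r1:Add2,r2:-2,r3:Add1,r4:4,r5:Mul1
c5: stall | r0:8,r1:Add2,r2:-2,r3:Add1,r4:4,r5:Mul1
c6: CDB Mul1=32; stall | r0:8,r1:Add2,r2:-2,r3:Add1,r4:4,r5:32
c7: CDB Add1=2; issue ADD r4<-Add1 | r0:8,r1:Add2,r2:-2,r3:2,r4:Add1,r5:32
c8: CDB Add2=-8; issue MUL r0<-Mul1 | r0:Mul1,r1:-8,r2:-2,r3:2,r4:Add1,r5:32
c9: issue MUL r5<-Mul2 | r0:Mul1,r1:-8,r2:-2,r3:2,r4:Add1,r5:Mul2
c10: CDB Add1=0; issue ADD r3<-Add1 | r0:Mul1,r1:-8,r2:-2,r3:Add1,r4:0,r5:Mul2

STATUS = TAG Mul2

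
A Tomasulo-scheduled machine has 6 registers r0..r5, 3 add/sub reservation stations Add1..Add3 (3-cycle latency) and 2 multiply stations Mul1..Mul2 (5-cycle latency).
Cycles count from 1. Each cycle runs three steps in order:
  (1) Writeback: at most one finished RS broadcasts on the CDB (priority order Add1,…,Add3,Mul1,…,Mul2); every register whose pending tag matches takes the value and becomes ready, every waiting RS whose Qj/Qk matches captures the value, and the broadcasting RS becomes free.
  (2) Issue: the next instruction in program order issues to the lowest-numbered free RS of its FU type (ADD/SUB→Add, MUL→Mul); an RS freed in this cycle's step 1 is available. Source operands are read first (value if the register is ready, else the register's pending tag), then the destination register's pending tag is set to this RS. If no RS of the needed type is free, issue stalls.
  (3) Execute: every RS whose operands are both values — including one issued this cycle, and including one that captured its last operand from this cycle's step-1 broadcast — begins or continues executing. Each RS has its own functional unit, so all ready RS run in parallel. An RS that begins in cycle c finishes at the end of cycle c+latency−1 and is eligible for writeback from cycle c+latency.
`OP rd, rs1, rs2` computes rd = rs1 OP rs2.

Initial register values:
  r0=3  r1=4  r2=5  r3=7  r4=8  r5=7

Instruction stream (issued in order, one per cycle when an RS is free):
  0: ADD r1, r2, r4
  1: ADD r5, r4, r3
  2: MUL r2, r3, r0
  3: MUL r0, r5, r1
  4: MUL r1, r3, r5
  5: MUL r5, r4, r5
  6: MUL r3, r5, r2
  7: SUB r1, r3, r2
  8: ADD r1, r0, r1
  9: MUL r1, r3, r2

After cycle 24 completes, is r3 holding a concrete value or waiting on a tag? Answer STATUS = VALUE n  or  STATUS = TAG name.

cycle 1: issue ADD r1<-Add1 // r0:3,r1:Add1,r2:5,r3:7,r4:8,r5:7
cycle 2: issue ADD r5<-Add2 // r0:3,r1:Add1,r2:5,r3:7,r4:8,r5:Add2
cycle 3: issue MUL r2<-Mul1 // r0:3,r1:Add1,r2:Mul1,r3:7,r4:8,r5:Add2
cycle 4: CDB Add1=13; issue MUL r0<-Mul2 // r0:Mul2,r1:13,r2:Mul1,r3:7,r4:8,r5:Add2
cycle 5: CDB Add2=15; stall // r0:Mul2,r1:13,r2:Mul1,r3:7,r4:8,r5:15
cycle 6: stall // r0:Mul2,r1:13,r2:Mul1,r3:7,r4:8,r5:15
cycle 7: stall // r0:Mul2,r1:13,r2:Mul1,r3:7,r4:8,r5:15
cycle 8: CDB Mul1=21; issue MUL r1<-Mul1 // r0:Mul2,r1:Mul1,r2:21,r3:7,r4:8,r5:15
cycle 9: stall // r0:Mul2,r1:Mul1,r2:21,r3:7,r4:8,r5:15
cycle 10: CDB Mul2=195; issue MUL r5<-Mul2 // r0:195,r1:Mul1,r2:21,r3:7,r4:8,r5:Mul2
cycle 11: stall // r0:195,r1:Mul1,r2:21,r3:7,r4:8,r5:Mul2
cycle 12: stall // r0:195,r1:Mul1,r2:21,r3:7,r4:8,r5:Mul2
cycle 13: CDB Mul1=105; issue MUL r3<-Mul1 // r0:195,r1:105,r2:21,r3:Mul1,r4:8,r5:Mul2
cycle 14: issue SUB r1<-Add1 // r0:195,r1:Add1,r2:21,r3:Mul1,r4:8,r5:Mul2
cycle 15: CDB Mul2=120; issue ADD r1<-Add2 // r0:195,r1:Add2,r2:21,r3:Mul1,r4:8,r5:120
cycle 16: issue MUL r1<-Mul2 // r0:195,r1:Mul2,r2:21,r3:Mul1,r4:8,r5:120
cycle 17: - // r0:195,r1:Mul2,r2:21,r3:Mul1,r4:8,r5:120
cycle 18: - // r0:195,r1:Mul2,r2:21,r3:Mul1,r4:8,r5:120
cycle 19: - // r0:195,r1:Mul2,r2:21,r3:Mul1,r4:8,r5:120
cycle 20: CDB Mul1=2520 // r0:195,r1:Mul2,r2:21,r3:2520,r4:8,r5:120
cycle 21: - // r0:195,r1:Mul2,r2:21,r3:2520,r4:8,r5:120
cycle 22: - // r0:195,r1:Mul2,r2:21,r3:2520,r4:8,r5:120
cycle 23: CDB Add1=2499 // r0:195,r1:Mul2,r2:21,r3:2520,r4:8,r5:120
cycle 24: - // r0:195,r1:Mul2,r2:21,r3:2520,r4:8,r5:120

STATUS = VALUE 2520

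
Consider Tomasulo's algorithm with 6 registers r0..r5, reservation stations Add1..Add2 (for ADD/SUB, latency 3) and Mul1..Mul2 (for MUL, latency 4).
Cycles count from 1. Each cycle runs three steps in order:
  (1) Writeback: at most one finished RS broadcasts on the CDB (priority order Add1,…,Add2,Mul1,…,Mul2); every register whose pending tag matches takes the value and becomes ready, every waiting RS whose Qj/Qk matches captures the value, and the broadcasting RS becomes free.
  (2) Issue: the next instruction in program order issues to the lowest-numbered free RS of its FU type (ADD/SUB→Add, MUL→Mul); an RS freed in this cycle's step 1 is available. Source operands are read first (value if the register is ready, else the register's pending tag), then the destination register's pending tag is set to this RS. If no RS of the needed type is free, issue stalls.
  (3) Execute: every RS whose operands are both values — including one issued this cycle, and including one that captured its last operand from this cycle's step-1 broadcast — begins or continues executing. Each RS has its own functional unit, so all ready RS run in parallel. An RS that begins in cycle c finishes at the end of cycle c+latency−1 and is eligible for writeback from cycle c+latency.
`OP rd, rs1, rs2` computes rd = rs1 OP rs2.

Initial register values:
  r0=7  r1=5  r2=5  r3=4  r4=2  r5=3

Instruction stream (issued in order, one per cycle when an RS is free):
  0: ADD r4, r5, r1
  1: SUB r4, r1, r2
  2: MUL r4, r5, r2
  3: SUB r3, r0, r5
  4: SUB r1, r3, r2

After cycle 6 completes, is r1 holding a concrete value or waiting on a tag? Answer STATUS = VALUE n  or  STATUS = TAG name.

STATUS = TAG Add2

  c1: issue ADD r4<-Add1  regs: r0:7,r1:5,r2:5,r3:4,r4:Add1,r5:3
  c2: issue SUB r4<-Add2  regs: r0:7,r1:5,r2:5,r3:4,r4:Add2,r5:3
  c3: issue MUL r4<-Mul1  regs: r0:7,r1:5,r2:5,r3:4,r4:Mul1,r5:3
  c4: CDB Add1=8; issue SUB r3<-Add1  regs: r0:7,r1:5,r2:5,r3:Add1,r4:Mul1,r5:3
  c5: CDB Add2=0; issue SUB r1<-Add2  regs: r0:7,r1:Add2,r2:5,r3:Add1,r4:Mul1,r5:3
  c6: -  regs: r0:7,r1:Add2,r2:5,r3:Add1,r4:Mul1,r5:3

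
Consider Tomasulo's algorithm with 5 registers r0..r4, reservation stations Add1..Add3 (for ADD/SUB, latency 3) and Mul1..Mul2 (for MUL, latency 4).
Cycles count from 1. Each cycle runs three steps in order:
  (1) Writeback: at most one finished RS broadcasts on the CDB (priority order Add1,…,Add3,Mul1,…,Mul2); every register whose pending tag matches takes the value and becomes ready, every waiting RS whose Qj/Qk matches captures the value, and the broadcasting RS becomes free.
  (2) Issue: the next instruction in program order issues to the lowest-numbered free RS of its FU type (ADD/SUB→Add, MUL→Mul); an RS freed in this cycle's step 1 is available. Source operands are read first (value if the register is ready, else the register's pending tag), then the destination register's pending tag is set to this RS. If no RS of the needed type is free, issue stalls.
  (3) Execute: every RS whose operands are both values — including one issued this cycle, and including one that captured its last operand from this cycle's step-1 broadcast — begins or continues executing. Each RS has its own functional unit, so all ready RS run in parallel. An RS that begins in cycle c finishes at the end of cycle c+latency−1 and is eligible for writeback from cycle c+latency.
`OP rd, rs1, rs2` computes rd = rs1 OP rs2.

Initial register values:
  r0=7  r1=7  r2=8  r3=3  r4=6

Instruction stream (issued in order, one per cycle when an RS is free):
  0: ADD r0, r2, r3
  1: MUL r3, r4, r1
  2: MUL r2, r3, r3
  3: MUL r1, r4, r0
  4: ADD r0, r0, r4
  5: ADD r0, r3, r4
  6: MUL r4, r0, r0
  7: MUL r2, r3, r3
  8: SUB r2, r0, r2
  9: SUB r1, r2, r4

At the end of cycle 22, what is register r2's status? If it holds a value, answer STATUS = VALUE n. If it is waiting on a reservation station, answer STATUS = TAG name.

cycle 1: issue ADD r0<-Add1 // r0:Add1,r1:7,r2:8,r3:3,r4:6
cycle 2: issue MUL r3<-Mul1 // r0:Add1,r1:7,r2:8,r3:Mul1,r4:6
cycle 3: issue MUL r2<-Mul2 // r0:Add1,r1:7,r2:Mul2,r3:Mul1,r4:6
cycle 4: CDB Add1=11; stall // r0:11,r1:7,r2:Mul2,r3:Mul1,r4:6
cycle 5: stall // r0:11,r1:7,r2:Mul2,r3:Mul1,r4:6
cycle 6: CDB Mul1=42; issue MUL r1<-Mul1 // r0:11,r1:Mul1,r2:Mul2,r3:42,r4:6
cycle 7: issue ADD r0<-Add1 // r0:Add1,r1:Mul1,r2:Mul2,r3:42,r4:6
cycle 8: issue ADD r0<-Add2 // r0:Add2,r1:Mul1,r2:Mul2,r3:42,r4:6
cycle 9: stall // r0:Add2,r1:Mul1,r2:Mul2,r3:42,r4:6
cycle 10: CDB Add1=17; stall // r0:Add2,r1:Mul1,r2:Mul2,r3:42,r4:6
cycle 11: CDB Add2=48; stall // r0:48,r1:Mul1,r2:Mul2,r3:42,r4:6
cycle 12: CDB Mul1=66; issue MUL r4<-Mul1 // r0:48,r1:66,r2:Mul2,r3:42,r4:Mul1
cycle 13: CDB Mul2=1764; issue MUL r2<-Mul2 // r0:48,r1:66,r2:Mul2,r3:42,r4:Mul1
cycle 14: issue SUB r2<-Add1 // r0:48,r1:66,r2:Add1,r3:42,r4:Mul1
cycle 15: issue SUB r1<-Add2 // r0:48,r1:Add2,r2:Add1,r3:42,r4:Mul1
cycle 16: CDB Mul1=2304 // r0:48,r1:Add2,r2:Add1,r3:42,r4:2304
cycle 17: CDB Mul2=1764 // r0:48,r1:Add2,r2:Add1,r3:42,r4:2304
cycle 18: - // r0:48,r1:Add2,r2:Add1,r3:42,r4:2304
cycle 19: - // r0:48,r1:Add2,r2:Add1,r3:42,r4:2304
cycle 20: CDB Add1=-1716 // r0:48,r1:Add2,r2:-1716,r3:42,r4:2304
cycle 21: - // r0:48,r1:Add2,r2:-1716,r3:42,r4:2304
cycle 22: - // r0:48,r1:Add2,r2:-1716,r3:42,r4:2304

STATUS = VALUE -1716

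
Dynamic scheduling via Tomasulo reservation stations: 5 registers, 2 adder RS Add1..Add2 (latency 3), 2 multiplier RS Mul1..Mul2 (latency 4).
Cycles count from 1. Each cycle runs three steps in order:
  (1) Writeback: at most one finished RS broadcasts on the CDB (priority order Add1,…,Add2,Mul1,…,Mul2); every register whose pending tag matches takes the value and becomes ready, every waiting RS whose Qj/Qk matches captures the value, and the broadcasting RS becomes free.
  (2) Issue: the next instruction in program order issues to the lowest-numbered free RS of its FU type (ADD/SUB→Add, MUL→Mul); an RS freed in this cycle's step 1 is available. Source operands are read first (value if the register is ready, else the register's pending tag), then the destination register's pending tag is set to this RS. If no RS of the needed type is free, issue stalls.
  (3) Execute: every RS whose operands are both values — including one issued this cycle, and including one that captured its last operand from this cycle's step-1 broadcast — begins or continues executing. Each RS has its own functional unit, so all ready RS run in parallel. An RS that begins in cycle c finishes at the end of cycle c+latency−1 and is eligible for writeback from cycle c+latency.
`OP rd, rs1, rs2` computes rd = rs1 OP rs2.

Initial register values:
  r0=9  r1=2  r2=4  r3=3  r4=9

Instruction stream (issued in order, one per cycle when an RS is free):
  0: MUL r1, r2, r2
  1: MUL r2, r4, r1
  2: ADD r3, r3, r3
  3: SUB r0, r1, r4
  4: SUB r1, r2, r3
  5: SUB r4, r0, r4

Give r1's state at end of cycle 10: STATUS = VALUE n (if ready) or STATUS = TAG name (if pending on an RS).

STATUS = TAG Add1

c1: issue MUL r1<-Mul1 | r0:9,r1:Mul1,r2:4,r3:3,r4:9
c2: issue MUL r2<-Mul2 | r0:9,r1:Mul1,r2:Mul2,r3:3,r4:9
c3: issue ADD r3<-Add1 | r0:9,r1:Mul1,r2:Mul2,r3:Add1,r4:9
c4: issue SUB r0<-Add2 | r0:Add2,r1:Mul1,r2:Mul2,r3:Add1,r4:9
c5: CDB Mul1=16; stall | r0:Add2,r1:16,r2:Mul2,r3:Add1,r4:9
c6: CDB Add1=6; issue SUB r1<-Add1 | r0:Add2,r1:Add1,r2:Mul2,r3:6,r4:9
c7: stall | r0:Add2,r1:Add1,r2:Mul2,r3:6,r4:9
c8: CDB Add2=7; issue SUB r4<-Add2 | r0:7,r1:Add1,r2:Mul2,r3:6,r4:Add2
c9: CDB Mul2=144 | r0:7,r1:Add1,r2:144,r3:6,r4:Add2
c10: - | r0:7,r1:Add1,r2:144,r3:6,r4:Add2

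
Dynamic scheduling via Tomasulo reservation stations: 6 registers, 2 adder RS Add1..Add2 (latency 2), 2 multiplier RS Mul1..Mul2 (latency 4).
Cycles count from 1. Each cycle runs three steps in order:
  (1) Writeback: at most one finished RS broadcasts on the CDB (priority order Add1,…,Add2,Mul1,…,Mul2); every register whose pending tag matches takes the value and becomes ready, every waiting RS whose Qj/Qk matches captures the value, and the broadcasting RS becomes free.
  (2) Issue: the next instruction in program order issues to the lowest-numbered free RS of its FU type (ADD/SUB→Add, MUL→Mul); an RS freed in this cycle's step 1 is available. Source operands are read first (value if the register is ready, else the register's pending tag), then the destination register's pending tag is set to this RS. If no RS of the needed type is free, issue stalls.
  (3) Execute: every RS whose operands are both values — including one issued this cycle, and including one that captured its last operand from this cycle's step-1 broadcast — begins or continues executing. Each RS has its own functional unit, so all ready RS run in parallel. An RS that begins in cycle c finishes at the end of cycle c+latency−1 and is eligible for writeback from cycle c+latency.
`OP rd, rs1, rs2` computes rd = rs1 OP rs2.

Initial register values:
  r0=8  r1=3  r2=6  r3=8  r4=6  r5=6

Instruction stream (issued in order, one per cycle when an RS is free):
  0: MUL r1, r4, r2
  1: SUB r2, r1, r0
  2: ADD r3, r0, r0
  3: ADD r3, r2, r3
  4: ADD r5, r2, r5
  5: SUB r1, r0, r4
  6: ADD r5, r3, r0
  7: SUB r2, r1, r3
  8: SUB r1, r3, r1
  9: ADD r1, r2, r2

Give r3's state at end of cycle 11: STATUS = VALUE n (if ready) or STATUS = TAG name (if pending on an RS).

  c1: issue MUL r1<-Mul1  regs: r0:8,r1:Mul1,r2:6,r3:8,r4:6,r5:6
  c2: issue SUB r2<-Add1  regs: r0:8,r1:Mul1,r2:Add1,r3:8,r4:6,r5:6
  c3: issue ADD r3<-Add2  regs: r0:8,r1:Mul1,r2:Add1,r3:Add2,r4:6,r5:6
  c4: stall  regs: r0:8,r1:Mul1,r2:Add1,r3:Add2,r4:6,r5:6
  c5: CDB Add2=16; issue ADD r3<-Add2  regs: r0:8,r1:Mul1,r2:Add1,r3:Add2,r4:6,r5:6
  c6: CDB Mul1=36; stall  regs: r0:8,r1:36,r2:Add1,r3:Add2,r4:6,r5:6
  c7: stall  regs: r0:8,r1:36,r2:Add1,r3:Add2,r4:6,r5:6
  c8: CDB Add1=28; issue ADD r5<-Add1  regs: r0:8,r1:36,r2:28,r3:Add2,r4:6,r5:Add1
  c9: stall  regs: r0:8,r1:36,r2:28,r3:Add2,r4:6,r5:Add1
  c10: CDB Add1=34; issue SUB r1<-Add1  regs: r0:8,r1:Add1,r2:28,r3:Add2,r4:6,r5:34
  c11: CDB Add2=44; issue ADD r5<-Add2  regs: r0:8,r1:Add1,r2:28,r3:44,r4:6,r5:Add2

STATUS = VALUE 44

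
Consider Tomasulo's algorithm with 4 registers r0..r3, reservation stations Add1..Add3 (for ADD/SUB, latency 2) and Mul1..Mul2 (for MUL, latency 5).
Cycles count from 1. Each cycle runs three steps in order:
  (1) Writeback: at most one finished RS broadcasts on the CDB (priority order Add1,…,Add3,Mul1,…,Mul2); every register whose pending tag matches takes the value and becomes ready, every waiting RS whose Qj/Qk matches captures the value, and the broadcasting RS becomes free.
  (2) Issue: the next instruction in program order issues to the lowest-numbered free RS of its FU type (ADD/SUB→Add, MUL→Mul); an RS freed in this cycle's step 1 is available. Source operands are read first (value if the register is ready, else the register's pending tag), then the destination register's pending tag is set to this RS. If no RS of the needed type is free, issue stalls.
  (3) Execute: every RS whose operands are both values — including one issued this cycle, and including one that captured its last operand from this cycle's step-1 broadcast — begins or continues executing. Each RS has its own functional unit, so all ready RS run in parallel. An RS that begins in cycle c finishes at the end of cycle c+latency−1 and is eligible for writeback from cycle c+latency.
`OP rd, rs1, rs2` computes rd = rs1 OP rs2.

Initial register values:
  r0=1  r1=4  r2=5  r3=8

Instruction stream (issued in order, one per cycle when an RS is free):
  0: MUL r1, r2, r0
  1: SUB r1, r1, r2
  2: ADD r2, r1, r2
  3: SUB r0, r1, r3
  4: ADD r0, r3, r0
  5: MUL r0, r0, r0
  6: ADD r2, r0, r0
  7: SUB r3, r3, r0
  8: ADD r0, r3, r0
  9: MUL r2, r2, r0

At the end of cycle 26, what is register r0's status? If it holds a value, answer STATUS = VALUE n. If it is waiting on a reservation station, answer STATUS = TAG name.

STATUS = VALUE 8

cycle 1: issue MUL r1<-Mul1 // r0:1,r1:Mul1,r2:5,r3:8
cycle 2: issue SUB r1<-Add1 // r0:1,r1:Add1,r2:5,r3:8
cycle 3: issue ADD r2<-Add2 // r0:1,r1:Add1,r2:Add2,r3:8
cycle 4: issue SUB r0<-Add3 // r0:Add3,r1:Add1,r2:Add2,r3:8
cycle 5: stall // r0:Add3,r1:Add1,r2:Add2,r3:8
cycle 6: CDB Mul1=5; stall // r0:Add3,r1:Add1,r2:Add2,r3:8
cycle 7: stall // r0:Add3,r1:Add1,r2:Add2,r3:8
cycle 8: CDB Add1=0; issue ADD r0<-Add1 // r0:Add1,r1:0,r2:Add2,r3:8
cycle 9: issue MUL r0<-Mul1 // r0:Mul1,r1:0,r2:Add2,r3:8
cycle 10: CDB Add2=5; issue ADD r2<-Add2 // r0:Mul1,r1:0,r2:Add2,r3:8
cycle 11: CDB Add3=-8; issue SUB r3<-Add3 // r0:Mul1,r1:0,r2:Add2,r3:Add3
cycle 12: stall // r0:Mul1,r1:0,r2:Add2,r3:Add3
cycle 13: CDB Add1=0; issue ADD r0<-Add1 // r0:Add1,r1:0,r2:Add2,r3:Add3
cycle 14: issue MUL r2<-Mul2 // r0:Add1,r1:0,r2:Mul2,r3:Add3
cycle 15: - // r0:Add1,r1:0,r2:Mul2,r3:Add3
cycle 16: - // r0:Add1,r1:0,r2:Mul2,r3:Add3
cycle 17: - // r0:Add1,r1:0,r2:Mul2,r3:Add3
cycle 18: CDB Mul1=0 // r0:Add1,r1:0,r2:Mul2,r3:Add3
cycle 19: - // r0:Add1,r1:0,r2:Mul2,r3:Add3
cycle 20: CDB Add2=0 // r0:Add1,r1:0,r2:Mul2,r3:Add3
cycle 21: CDB Add3=8 // r0:Add1,r1:0,r2:Mul2,r3:8
cycle 22: - // r0:Add1,r1:0,r2:Mul2,r3:8
cycle 23: CDB Add1=8 // r0:8,r1:0,r2:Mul2,r3:8
cycle 24: - // r0:8,r1:0,r2:Mul2,r3:8
cycle 25: - // r0:8,r1:0,r2:Mul2,r3:8
cycle 26: - // r0:8,r1:0,r2:Mul2,r3:8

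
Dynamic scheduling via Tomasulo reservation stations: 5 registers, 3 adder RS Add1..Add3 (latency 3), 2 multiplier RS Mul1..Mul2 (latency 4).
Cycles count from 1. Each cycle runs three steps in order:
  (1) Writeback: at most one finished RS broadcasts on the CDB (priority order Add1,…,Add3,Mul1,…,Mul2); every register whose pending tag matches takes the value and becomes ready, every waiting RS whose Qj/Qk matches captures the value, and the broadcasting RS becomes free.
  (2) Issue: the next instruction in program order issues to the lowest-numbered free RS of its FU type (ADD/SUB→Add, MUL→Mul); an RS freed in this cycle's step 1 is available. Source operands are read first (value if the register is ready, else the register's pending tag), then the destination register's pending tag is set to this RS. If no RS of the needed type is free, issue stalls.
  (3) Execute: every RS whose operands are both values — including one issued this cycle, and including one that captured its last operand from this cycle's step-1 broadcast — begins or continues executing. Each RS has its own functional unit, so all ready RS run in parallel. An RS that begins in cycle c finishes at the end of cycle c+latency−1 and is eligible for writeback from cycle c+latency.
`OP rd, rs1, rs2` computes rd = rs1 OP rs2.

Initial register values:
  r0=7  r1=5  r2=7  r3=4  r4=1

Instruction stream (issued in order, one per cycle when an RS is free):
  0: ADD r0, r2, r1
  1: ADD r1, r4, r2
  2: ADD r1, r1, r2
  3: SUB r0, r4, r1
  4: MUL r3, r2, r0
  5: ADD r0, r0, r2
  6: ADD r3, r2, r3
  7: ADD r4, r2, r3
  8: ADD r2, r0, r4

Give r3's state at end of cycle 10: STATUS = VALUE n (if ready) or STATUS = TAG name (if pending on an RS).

STATUS = TAG Add3

  c1: issue ADD r0<-Add1  regs: r0:Add1,r1:5,r2:7,r3:4,r4:1
  c2: issue ADD r1<-Add2  regs: r0:Add1,r1:Add2,r2:7,r3:4,r4:1
  c3: issue ADD r1<-Add3  regs: r0:Add1,r1:Add3,r2:7,r3:4,r4:1
  c4: CDB Add1=12; issue SUB r0<-Add1  regs: r0:Add1,r1:Add3,r2:7,r3:4,r4:1
  c5: CDB Add2=8; issue MUL r3<-Mul1  regs: r0:Add1,r1:Add3,r2:7,r3:Mul1,r4:1
  c6: issue ADD r0<-Add2  regs: r0:Add2,r1:Add3,r2:7,r3:Mul1,r4:1
  c7: stall  regs: r0:Add2,r1:Add3,r2:7,r3:Mul1,r4:1
  c8: CDB Add3=15; issue ADD r3<-Add3  regs: r0:Add2,r1:15,r2:7,r3:Add3,r4:1
  c9: stall  regs: r0:Add2,r1:15,r2:7,r3:Add3,r4:1
  c10: stall  regs: r0:Add2,r1:15,r2:7,r3:Add3,r4:1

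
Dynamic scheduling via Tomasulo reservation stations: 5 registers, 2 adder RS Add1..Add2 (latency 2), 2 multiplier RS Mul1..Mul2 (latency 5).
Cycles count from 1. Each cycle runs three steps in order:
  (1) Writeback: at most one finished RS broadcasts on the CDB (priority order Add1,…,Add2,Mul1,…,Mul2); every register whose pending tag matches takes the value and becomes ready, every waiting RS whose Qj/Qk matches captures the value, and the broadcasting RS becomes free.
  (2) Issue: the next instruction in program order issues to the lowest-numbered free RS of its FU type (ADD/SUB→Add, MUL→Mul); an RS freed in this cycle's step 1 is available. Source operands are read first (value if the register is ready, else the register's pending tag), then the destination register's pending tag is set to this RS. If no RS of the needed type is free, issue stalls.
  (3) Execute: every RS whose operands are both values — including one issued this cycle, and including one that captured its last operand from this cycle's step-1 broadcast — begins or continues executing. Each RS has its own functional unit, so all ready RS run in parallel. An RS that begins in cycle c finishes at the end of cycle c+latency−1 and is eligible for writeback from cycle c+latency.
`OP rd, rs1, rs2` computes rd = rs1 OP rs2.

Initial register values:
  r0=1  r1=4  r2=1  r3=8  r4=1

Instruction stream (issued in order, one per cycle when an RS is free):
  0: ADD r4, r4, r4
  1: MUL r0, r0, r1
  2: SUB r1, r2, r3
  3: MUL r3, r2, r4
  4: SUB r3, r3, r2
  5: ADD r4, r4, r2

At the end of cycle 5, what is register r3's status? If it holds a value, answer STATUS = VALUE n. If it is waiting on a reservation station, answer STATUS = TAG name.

c1: issue ADD r4<-Add1 | r0:1,r1:4,r2:1,r3:8,r4:Add1
c2: issue MUL r0<-Mul1 | r0:Mul1,r1:4,r2:1,r3:8,r4:Add1
c3: CDB Add1=2; issue SUB r1<-Add1 | r0:Mul1,r1:Add1,r2:1,r3:8,r4:2
c4: issue MUL r3<-Mul2 | r0:Mul1,r1:Add1,r2:1,r3:Mul2,r4:2
c5: CDB Add1=-7; issue SUB r3<-Add1 | r0:Mul1,r1:-7,r2:1,r3:Add1,r4:2

STATUS = TAG Add1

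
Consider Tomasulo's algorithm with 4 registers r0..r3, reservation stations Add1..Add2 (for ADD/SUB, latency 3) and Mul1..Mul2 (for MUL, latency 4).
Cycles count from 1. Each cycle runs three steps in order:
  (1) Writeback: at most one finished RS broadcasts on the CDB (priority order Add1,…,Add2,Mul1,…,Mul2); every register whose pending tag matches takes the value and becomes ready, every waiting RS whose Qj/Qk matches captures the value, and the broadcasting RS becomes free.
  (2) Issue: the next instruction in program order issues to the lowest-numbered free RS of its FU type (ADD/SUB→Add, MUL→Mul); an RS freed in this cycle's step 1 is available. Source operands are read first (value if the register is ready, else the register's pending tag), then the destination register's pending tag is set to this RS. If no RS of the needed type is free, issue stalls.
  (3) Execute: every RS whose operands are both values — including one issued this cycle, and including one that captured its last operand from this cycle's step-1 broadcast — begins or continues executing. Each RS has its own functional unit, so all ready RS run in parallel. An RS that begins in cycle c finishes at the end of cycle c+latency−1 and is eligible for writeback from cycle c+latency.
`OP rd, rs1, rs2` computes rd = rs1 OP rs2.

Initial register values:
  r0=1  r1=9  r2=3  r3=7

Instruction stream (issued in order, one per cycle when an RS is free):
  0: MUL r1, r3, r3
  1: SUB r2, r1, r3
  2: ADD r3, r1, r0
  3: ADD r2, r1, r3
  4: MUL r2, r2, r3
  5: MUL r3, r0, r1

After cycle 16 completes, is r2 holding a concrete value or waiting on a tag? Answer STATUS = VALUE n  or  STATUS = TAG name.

STATUS = VALUE 4950

c1: issue MUL r1<-Mul1 | r0:1,r1:Mul1,r2:3,r3:7
c2: issue SUB r2<-Add1 | r0:1,r1:Mul1,r2:Add1,r3:7
c3: issue ADD r3<-Add2 | r0:1,r1:Mul1,r2:Add1,r3:Add2
c4: stall | r0:1,r1:Mul1,r2:Add1,r3:Add2
c5: CDB Mul1=49; stall | r0:1,r1:49,r2:Add1,r3:Add2
c6: stall | r0:1,r1:49,r2:Add1,r3:Add2
c7: stall | r0:1,r1:49,r2:Add1,r3:Add2
c8: CDB Add1=42; issue ADD r2<-Add1 | r0:1,r1:49,r2:Add1,r3:Add2
c9: CDB Add2=50; issue MUL r2<-Mul1 | r0:1,r1:49,r2:Mul1,r3:50
c10: issue MUL r3<-Mul2 | r0:1,r1:49,r2:Mul1,r3:Mul2
c11: - | r0:1,r1:49,r2:Mul1,r3:Mul2
c12: CDB Add1=99 | r0:1,r1:49,r2:Mul1,r3:Mul2
c13: - | r0:1,r1:49,r2:Mul1,r3:Mul2
c14: CDB Mul2=49 | r0:1,r1:49,r2:Mul1,r3:49
c15: - | r0:1,r1:49,r2:Mul1,r3:49
c16: CDB Mul1=4950 | r0:1,r1:49,r2:4950,r3:49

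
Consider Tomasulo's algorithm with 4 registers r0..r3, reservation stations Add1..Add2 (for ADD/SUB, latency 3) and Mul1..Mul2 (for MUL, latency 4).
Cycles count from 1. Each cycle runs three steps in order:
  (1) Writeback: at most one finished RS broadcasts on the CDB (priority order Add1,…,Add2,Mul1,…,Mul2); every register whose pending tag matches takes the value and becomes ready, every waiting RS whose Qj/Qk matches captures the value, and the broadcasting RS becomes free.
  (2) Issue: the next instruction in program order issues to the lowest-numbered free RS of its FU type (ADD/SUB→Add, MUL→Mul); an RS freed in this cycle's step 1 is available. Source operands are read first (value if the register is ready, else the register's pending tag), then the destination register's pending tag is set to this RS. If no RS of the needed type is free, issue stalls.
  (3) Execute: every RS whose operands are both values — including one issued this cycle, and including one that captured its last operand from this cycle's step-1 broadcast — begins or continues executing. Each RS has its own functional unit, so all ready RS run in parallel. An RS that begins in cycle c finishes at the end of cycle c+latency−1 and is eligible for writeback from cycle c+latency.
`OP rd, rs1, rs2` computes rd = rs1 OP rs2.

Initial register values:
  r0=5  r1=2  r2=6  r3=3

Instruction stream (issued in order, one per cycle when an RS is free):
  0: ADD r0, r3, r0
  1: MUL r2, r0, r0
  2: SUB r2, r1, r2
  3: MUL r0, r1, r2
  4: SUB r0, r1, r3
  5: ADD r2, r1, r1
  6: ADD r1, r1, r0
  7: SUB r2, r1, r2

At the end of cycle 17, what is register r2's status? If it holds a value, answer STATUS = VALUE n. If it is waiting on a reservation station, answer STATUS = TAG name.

c1: issue ADD r0<-Add1 | r0:Add1,r1:2,r2:6,r3:3
c2: issue MUL r2<-Mul1 | r0:Add1,r1:2,r2:Mul1,r3:3
c3: issue SUB r2<-Add2 | r0:Add1,r1:2,r2:Add2,r3:3
c4: CDB Add1=8; issue MUL r0<-Mul2 | r0:Mul2,r1:2,r2:Add2,r3:3
c5: issue SUB r0<-Add1 | r0:Add1,r1:2,r2:Add2,r3:3
c6: stall | r0:Add1,r1:2,r2:Add2,r3:3
c7: stall | r0:Add1,r1:2,r2:Add2,r3:3
c8: CDB Add1=-1; issue ADD r2<-Add1 | r0:-1,r1:2,r2:Add1,r3:3
c9: CDB Mul1=64; stall | r0:-1,r1:2,r2:Add1,r3:3
c10: stall | r0:-1,r1:2,r2:Add1,r3:3
c11: CDB Add1=4; issue ADD r1<-Add1 | r0:-1,r1:Add1,r2:4,r3:3
c12: CDB Add2=-62; issue SUB r2<-Add2 | r0:-1,r1:Add1,r2:Add2,r3:3
c13: - | r0:-1,r1:Add1,r2:Add2,r3:3
c14: CDB Add1=1 | r0:-1,r1:1,r2:Add2,r3:3
c15: - | r0:-1,r1:1,r2:Add2,r3:3
c16: CDB Mul2=-124 | r0:-1,r1:1,r2:Add2,r3:3
c17: CDB Add2=-3 | r0:-1,r1:1,r2:-3,r3:3

STATUS = VALUE -3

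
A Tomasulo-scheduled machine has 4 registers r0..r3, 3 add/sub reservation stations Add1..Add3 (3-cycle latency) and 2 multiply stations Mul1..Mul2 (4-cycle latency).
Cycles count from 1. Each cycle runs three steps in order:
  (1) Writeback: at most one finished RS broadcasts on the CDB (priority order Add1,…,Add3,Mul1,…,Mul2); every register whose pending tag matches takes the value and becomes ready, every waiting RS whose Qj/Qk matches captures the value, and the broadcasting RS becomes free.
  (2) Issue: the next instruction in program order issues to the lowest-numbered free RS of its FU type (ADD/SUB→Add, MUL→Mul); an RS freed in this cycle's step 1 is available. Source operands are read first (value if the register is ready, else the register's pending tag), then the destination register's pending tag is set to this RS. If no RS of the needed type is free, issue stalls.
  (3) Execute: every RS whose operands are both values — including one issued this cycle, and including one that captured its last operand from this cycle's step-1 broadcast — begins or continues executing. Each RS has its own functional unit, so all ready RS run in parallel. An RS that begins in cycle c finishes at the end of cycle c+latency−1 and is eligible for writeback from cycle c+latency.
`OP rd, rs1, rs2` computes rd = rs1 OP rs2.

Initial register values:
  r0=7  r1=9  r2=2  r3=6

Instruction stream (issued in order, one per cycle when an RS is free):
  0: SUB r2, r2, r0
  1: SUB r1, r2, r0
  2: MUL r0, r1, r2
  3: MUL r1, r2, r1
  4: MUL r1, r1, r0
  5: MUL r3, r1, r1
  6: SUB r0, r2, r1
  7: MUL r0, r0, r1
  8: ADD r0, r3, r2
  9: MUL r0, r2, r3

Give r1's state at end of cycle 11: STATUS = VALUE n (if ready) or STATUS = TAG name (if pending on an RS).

STATUS = TAG Mul1

  c1: issue SUB r2<-Add1  regs: r0:7,r1:9,r2:Add1,r3:6
  c2: issue SUB r1<-Add2  regs: r0:7,r1:Add2,r2:Add1,r3:6
  c3: issue MUL r0<-Mul1  regs: r0:Mul1,r1:Add2,r2:Add1,r3:6
  c4: CDB Add1=-5; issue MUL r1<-Mul2  regs: r0:Mul1,r1:Mul2,r2:-5,r3:6
  c5: stall  regs: r0:Mul1,r1:Mul2,r2:-5,r3:6
  c6: stall  regs: r0:Mul1,r1:Mul2,r2:-5,r3:6
  c7: CDB Add2=-12; stall  regs: r0:Mul1,r1:Mul2,r2:-5,r3:6
  c8: stall  regs: r0:Mul1,r1:Mul2,r2:-5,r3:6
  c9: stall  regs: r0:Mul1,r1:Mul2,r2:-5,r3:6
  c10: stall  regs: r0:Mul1,r1:Mul2,r2:-5,r3:6
  c11: CDB Mul1=60; issue MUL r1<-Mul1  regs: r0:60,r1:Mul1,r2:-5,r3:6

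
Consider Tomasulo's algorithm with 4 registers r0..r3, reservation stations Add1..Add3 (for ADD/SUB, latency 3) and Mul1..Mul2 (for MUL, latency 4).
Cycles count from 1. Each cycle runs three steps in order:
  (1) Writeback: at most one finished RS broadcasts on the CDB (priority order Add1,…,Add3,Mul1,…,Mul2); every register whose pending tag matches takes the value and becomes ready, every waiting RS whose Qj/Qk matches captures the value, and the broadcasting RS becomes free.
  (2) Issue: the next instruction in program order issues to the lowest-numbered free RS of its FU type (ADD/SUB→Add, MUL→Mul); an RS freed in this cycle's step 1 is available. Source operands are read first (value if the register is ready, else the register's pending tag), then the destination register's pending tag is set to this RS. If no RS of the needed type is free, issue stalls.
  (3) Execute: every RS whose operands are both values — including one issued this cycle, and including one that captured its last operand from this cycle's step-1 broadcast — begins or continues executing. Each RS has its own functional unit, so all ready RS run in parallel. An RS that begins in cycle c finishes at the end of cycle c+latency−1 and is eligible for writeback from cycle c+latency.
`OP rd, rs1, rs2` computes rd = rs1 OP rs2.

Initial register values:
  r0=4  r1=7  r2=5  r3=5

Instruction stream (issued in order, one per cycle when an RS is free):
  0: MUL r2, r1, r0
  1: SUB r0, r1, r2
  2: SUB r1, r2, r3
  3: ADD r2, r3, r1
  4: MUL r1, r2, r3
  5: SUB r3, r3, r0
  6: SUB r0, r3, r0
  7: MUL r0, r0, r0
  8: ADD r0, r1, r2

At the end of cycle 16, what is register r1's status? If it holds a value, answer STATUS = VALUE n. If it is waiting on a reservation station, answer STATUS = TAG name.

STATUS = VALUE 140

c1: issue MUL r2<-Mul1 | r0:4,r1:7,r2:Mul1,r3:5
c2: issue SUB r0<-Add1 | r0:Add1,r1:7,r2:Mul1,r3:5
c3: issue SUB r1<-Add2 | r0:Add1,r1:Add2,r2:Mul1,r3:5
c4: issue ADD r2<-Add3 | r0:Add1,r1:Add2,r2:Add3,r3:5
c5: CDB Mul1=28; issue MUL r1<-Mul1 | r0:Add1,r1:Mul1,r2:Add3,r3:5
c6: stall | r0:Add1,r1:Mul1,r2:Add3,r3:5
c7: stall | r0:Add1,r1:Mul1,r2:Add3,r3:5
c8: CDB Add1=-21; issue SUB r3<-Add1 | r0:-21,r1:Mul1,r2:Add3,r3:Add1
c9: CDB Add2=23; issue SUB r0<-Add2 | r0:Add2,r1:Mul1,r2:Add3,r3:Add1
c10: issue MUL r0<-Mul2 | r0:Mul2,r1:Mul1,r2:Add3,r3:Add1
c11: CDB Add1=26; issue ADD r0<-Add1 | r0:Add1,r1:Mul1,r2:Add3,r3:26
c12: CDB Add3=28 | r0:Add1,r1:Mul1,r2:28,r3:26
c13: - | r0:Add1,r1:Mul1,r2:28,r3:26
c14: CDB Add2=47 | r0:Add1,r1:Mul1,r2:28,r3:26
c15: - | r0:Add1,r1:Mul1,r2:28,r3:26
c16: CDB Mul1=140 | r0:Add1,r1:140,r2:28,r3:26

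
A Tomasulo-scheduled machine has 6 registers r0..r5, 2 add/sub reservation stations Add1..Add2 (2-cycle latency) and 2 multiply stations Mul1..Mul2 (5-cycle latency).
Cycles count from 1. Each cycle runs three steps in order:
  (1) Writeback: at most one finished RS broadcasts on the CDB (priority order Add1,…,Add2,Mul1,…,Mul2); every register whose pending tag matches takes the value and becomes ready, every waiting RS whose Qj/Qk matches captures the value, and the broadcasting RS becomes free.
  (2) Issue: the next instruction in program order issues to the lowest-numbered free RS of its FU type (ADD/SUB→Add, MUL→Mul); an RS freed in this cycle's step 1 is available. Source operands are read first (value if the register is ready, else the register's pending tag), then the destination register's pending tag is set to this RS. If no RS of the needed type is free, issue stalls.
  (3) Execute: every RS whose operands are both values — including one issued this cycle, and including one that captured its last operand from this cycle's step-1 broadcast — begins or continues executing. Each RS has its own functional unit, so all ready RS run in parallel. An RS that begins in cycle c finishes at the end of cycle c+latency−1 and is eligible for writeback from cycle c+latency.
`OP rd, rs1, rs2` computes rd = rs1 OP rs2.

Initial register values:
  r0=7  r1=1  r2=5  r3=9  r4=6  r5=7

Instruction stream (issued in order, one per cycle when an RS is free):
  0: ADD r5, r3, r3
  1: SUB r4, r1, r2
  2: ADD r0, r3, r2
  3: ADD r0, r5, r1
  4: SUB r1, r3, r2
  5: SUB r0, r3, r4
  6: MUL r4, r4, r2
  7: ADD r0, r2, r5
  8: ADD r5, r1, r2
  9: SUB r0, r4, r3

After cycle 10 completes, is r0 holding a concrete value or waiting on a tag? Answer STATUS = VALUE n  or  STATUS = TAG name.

c1: issue ADD r5<-Add1 | r0:7,r1:1,r2:5,r3:9,r4:6,r5:Add1
c2: issue SUB r4<-Add2 | r0:7,r1:1,r2:5,r3:9,r4:Add2,r5:Add1
c3: CDB Add1=18; issue ADD r0<-Add1 | r0:Add1,r1:1,r2:5,r3:9,r4:Add2,r5:18
c4: CDB Add2=-4; issue ADD r0<-Add2 | r0:Add2,r1:1,r2:5,r3:9,r4:-4,r5:18
c5: CDB Add1=14; issue SUB r1<-Add1 | r0:Add2,r1:Add1,r2:5,r3:9,r4:-4,r5:18
c6: CDB Add2=19; issue SUB r0<-Add2 | r0:Add2,r1:Add1,r2:5,r3:9,r4:-4,r5:18
c7: CDB Add1=4; issue MUL r4<-Mul1 | r0:Add2,r1:4,r2:5,r3:9,r4:Mul1,r5:18
c8: CDB Add2=13; issue ADD r0<-Add1 | r0:Add1,r1:4,r2:5,r3:9,r4:Mul1,r5:18
c9: issue ADD r5<-Add2 | r0:Add1,r1:4,r2:5,r3:9,r4:Mul1,r5:Add2
c10: CDB Add1=23; issue SUB r0<-Add1 | r0:Add1,r1:4,r2:5,r3:9,r4:Mul1,r5:Add2

STATUS = TAG Add1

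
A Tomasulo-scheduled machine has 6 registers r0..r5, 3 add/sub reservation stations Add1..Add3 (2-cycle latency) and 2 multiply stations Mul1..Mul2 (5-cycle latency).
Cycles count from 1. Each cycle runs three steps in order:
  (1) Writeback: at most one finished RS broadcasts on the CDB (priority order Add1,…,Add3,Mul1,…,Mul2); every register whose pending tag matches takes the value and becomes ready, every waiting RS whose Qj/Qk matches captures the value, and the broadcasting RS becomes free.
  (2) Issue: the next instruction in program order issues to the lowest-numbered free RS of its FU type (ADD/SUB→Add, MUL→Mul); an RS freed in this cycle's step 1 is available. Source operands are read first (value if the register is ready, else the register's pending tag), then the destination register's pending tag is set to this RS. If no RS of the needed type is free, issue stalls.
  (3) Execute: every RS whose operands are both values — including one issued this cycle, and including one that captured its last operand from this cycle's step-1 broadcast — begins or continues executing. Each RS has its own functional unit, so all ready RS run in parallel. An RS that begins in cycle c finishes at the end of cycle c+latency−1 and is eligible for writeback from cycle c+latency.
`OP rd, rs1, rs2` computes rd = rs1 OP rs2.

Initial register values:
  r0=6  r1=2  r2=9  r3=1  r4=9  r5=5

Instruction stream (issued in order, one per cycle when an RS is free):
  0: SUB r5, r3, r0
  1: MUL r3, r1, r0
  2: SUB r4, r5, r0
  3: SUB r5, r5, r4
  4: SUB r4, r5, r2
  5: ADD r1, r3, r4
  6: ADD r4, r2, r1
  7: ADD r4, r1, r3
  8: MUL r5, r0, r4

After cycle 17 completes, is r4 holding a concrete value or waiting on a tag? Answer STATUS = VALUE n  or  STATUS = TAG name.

cycle 1: issue SUB r5<-Add1 // r0:6,r1:2,r2:9,r3:1,r4:9,r5:Add1
cycle 2: issue MUL r3<-Mul1 // r0:6,r1:2,r2:9,r3:Mul1,r4:9,r5:Add1
cycle 3: CDB Add1=-5; issue SUB r4<-Add1 // r0:6,r1:2,r2:9,r3:Mul1,r4:Add1,r5:-5
cycle 4: issue SUB r5<-Add2 // r0:6,r1:2,r2:9,r3:Mul1,r4:Add1,r5:Add2
cycle 5: CDB Add1=-11; issue SUB r4<-Add1 // r0:6,r1:2,r2:9,r3:Mul1,r4:Add1,r5:Add2
cycle 6: issue ADD r1<-Add3 // r0:6,r1:Add3,r2:9,r3:Mul1,r4:Add1,r5:Add2
cycle 7: CDB Add2=6; issue ADD r4<-Add2 // r0:6,r1:Add3,r2:9,r3:Mul1,r4:Add2,r5:6
cycle 8: CDB Mul1=12; stall // r0:6,r1:Add3,r2:9,r3:12,r4:Add2,r5:6
cycle 9: CDB Add1=-3; issue ADD r4<-Add1 // r0:6,r1:Add3,r2:9,r3:12,r4:Add1,r5:6
cycle 10: issue MUL r5<-Mul1 // r0:6,r1:Add3,r2:9,r3:12,r4:Add1,r5:Mul1
cycle 11: CDB Add3=9 // r0:6,r1:9,r2:9,r3:12,r4:Add1,r5:Mul1
cycle 12: - // r0:6,r1:9,r2:9,r3:12,r4:Add1,r5:Mul1
cycle 13: CDB Add1=21 // r0:6,r1:9,r2:9,r3:12,r4:21,r5:Mul1
cycle 14: CDB Add2=18 // r0:6,r1:9,r2:9,r3:12,r4:21,r5:Mul1
cycle 15: - // r0:6,r1:9,r2:9,r3:12,r4:21,r5:Mul1
cycle 16: - // r0:6,r1:9,r2:9,r3:12,r4:21,r5:Mul1
cycle 17: - // r0:6,r1:9,r2:9,r3:12,r4:21,r5:Mul1

STATUS = VALUE 21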